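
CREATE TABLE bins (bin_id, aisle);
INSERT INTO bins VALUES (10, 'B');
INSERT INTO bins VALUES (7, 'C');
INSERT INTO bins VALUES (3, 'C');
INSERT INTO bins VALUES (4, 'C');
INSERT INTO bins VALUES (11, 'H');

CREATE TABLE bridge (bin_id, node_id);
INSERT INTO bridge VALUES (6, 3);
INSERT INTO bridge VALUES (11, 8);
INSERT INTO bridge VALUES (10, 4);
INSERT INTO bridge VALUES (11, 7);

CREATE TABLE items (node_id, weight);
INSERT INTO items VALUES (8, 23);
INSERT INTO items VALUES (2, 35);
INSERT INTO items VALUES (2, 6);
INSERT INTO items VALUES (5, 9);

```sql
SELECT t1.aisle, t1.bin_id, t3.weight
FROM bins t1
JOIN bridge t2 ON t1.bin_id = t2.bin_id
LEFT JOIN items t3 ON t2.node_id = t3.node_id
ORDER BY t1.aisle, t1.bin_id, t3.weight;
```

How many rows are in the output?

Step 1 — t1 INNER JOIN t2 on bin_id → 3 row(s).
Then LEFT JOIN `items t3` on node_id: each of those 3 rows is kept; rows whose t2.node_id has no match in t3 get NULL for t3's columns.
Result: 3 row(s).

3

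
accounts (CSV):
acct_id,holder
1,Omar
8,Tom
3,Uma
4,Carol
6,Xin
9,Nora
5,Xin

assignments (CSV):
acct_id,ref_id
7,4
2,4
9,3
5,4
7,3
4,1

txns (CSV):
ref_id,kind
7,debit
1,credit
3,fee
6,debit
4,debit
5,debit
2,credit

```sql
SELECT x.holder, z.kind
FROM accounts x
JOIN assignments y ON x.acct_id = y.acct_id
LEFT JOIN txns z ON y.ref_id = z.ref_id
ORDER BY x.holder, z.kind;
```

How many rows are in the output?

3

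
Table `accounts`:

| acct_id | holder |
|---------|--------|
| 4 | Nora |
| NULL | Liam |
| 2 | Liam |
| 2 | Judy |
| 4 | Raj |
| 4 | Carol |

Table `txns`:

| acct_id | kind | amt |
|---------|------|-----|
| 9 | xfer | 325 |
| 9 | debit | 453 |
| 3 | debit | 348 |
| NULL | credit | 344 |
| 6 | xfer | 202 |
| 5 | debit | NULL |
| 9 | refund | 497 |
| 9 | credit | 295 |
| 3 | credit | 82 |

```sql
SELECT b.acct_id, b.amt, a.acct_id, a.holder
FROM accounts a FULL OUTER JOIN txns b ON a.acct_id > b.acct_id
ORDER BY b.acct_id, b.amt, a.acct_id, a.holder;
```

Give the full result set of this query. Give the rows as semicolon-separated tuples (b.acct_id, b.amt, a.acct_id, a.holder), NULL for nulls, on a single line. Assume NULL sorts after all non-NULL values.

FULL OUTER JOIN keeps every row from both sides; unmatched rows get NULL for the other side's columns.
Matching on a.acct_id > b.acct_id. A NULL in a compared column never satisfies the condition.
Matched pairs: 6; unmatched a rows kept: 3; unmatched b rows kept: 7.

(3, 82, 4, Carol); (3, 82, 4, Nora); (3, 82, 4, Raj); (3, 348, 4, Carol); (3, 348, 4, Nora); (3, 348, 4, Raj); (5, NULL, NULL, NULL); (6, 202, NULL, NULL); (9, 295, NULL, NULL); (9, 325, NULL, NULL); (9, 453, NULL, NULL); (9, 497, NULL, NULL); (NULL, 344, NULL, NULL); (NULL, NULL, 2, Judy); (NULL, NULL, 2, Liam); (NULL, NULL, NULL, Liam)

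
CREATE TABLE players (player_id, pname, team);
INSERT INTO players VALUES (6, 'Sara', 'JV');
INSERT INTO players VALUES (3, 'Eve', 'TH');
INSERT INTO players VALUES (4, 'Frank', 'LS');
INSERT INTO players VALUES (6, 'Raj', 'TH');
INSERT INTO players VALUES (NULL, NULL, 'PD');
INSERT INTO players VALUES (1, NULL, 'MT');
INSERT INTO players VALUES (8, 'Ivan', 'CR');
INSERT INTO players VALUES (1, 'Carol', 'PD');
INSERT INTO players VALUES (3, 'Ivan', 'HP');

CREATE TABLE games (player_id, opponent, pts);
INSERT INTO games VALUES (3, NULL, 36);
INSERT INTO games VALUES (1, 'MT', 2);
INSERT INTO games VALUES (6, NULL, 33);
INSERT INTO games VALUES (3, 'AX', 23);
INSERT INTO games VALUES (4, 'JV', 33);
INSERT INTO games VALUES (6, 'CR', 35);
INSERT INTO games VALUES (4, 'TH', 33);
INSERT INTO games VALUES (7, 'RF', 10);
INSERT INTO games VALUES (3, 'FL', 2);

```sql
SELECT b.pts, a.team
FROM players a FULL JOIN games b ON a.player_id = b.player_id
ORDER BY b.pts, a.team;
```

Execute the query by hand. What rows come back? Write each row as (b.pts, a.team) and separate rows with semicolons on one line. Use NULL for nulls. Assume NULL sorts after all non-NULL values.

(2, HP); (2, MT); (2, PD); (2, TH); (10, NULL); (23, HP); (23, TH); (33, JV); (33, LS); (33, LS); (33, TH); (35, JV); (35, TH); (36, HP); (36, TH); (NULL, CR); (NULL, PD)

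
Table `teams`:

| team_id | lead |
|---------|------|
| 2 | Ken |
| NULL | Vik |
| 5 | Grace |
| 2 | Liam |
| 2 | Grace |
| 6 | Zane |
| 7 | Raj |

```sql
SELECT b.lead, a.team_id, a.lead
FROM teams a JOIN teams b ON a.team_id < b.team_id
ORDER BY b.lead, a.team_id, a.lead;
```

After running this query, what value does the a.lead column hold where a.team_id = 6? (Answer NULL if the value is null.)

Zane

INNER JOIN keeps only pairs where the ON condition holds.
Matching on a.team_id < b.team_id. A NULL in a compared column never satisfies the condition.
Matched pairs: 12.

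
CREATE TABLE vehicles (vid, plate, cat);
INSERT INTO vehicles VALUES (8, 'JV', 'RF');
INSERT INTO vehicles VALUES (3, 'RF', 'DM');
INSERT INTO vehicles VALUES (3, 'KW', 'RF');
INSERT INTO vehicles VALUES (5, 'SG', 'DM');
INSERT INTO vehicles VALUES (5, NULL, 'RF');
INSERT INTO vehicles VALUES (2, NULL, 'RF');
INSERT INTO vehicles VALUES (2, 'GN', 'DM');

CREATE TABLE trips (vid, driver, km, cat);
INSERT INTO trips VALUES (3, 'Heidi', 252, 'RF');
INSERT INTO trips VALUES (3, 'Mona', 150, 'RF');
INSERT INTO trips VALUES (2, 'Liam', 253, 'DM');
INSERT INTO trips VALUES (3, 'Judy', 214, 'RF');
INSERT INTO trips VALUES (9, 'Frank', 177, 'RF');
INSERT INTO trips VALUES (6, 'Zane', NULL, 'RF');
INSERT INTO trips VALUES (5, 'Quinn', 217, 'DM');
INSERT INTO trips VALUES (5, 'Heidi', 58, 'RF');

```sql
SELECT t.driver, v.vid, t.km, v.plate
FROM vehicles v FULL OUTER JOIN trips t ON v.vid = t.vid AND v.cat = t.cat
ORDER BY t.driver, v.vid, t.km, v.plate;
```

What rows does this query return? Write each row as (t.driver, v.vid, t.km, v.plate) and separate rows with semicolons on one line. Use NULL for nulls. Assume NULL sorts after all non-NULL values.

(Frank, NULL, 177, NULL); (Heidi, 3, 252, KW); (Heidi, 5, 58, NULL); (Judy, 3, 214, KW); (Liam, 2, 253, GN); (Mona, 3, 150, KW); (Quinn, 5, 217, SG); (Zane, NULL, NULL, NULL); (NULL, 2, NULL, NULL); (NULL, 3, NULL, RF); (NULL, 8, NULL, JV)

FULL OUTER JOIN keeps every row from both sides; unmatched rows get NULL for the other side's columns.
Matching on v.vid = t.vid AND v.cat = t.cat.
- vid=8, cat=RF: no t row matches, row kept with t columns NULL.
- vid=3, cat=DM: no t row matches, row kept with t columns NULL.
- vid=3, cat=RF: 3 matching t row(s), so 3 row(s) emitted.
- vid=5, cat=DM: 1 matching t row(s), so 1 row(s) emitted.
- vid=5, cat=RF: 1 matching t row(s), so 1 row(s) emitted.
- vid=2, cat=RF: no t row matches, row kept with t columns NULL.
- vid=2, cat=DM: 1 matching t row(s), so 1 row(s) emitted.
- 2 row(s) from t found no v partner → padded with NULL.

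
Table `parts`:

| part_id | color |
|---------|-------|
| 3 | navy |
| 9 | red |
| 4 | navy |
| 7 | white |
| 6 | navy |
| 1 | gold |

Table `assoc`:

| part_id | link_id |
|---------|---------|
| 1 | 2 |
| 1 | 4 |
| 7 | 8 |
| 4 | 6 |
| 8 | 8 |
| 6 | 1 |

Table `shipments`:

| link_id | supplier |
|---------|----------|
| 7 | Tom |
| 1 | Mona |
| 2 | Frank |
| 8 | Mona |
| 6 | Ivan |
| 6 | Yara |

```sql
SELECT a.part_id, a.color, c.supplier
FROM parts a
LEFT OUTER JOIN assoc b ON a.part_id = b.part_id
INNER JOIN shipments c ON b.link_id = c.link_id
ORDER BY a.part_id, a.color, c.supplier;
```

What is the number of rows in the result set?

Joins associate left-to-right: parts LEFT JOIN assoc on part_id gives 7 intermediate row(s).
Then INNER JOIN `shipments c` on link_id: keep only rows whose b.link_id appears in c.
Result: 5 row(s).

5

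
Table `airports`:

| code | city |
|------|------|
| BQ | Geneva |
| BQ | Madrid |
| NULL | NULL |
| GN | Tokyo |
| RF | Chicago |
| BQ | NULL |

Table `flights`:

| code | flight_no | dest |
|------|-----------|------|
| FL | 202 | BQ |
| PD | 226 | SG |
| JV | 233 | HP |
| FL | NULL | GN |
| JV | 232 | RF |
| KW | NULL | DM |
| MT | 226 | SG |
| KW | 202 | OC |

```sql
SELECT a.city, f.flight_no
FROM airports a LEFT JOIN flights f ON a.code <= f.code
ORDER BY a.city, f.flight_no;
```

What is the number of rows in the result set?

32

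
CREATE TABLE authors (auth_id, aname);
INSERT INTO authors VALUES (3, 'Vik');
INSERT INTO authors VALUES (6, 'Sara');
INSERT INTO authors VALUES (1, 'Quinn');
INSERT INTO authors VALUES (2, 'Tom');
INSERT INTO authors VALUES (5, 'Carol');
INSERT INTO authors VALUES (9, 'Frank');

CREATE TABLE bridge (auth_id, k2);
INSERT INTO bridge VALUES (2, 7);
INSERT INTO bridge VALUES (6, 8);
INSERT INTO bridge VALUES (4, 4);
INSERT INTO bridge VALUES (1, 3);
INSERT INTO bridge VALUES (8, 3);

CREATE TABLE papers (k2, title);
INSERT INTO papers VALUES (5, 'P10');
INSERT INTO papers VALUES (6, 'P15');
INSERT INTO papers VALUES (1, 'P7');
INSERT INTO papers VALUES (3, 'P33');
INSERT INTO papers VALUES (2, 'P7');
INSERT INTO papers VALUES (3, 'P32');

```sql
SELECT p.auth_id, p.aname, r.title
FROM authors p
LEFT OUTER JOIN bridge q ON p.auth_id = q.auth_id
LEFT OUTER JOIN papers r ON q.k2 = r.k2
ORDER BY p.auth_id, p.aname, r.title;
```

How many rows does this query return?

Joins associate left-to-right: authors LEFT JOIN bridge on auth_id gives 6 intermediate row(s).
Then LEFT JOIN `papers r` on k2: each of those 6 rows is kept; rows whose q.k2 has no match in r get NULL for r's columns.
Result: 7 row(s).

7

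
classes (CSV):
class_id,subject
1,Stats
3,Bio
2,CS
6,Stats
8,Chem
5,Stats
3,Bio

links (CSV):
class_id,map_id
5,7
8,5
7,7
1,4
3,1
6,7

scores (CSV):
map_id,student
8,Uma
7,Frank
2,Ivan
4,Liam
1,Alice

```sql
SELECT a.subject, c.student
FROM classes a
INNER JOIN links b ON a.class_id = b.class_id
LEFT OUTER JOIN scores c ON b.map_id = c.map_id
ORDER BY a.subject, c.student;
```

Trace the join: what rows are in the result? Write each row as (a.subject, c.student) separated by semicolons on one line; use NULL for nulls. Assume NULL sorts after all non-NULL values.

Step 1 — a INNER JOIN b on class_id → 6 row(s).
Then LEFT JOIN `scores c` on map_id: each of those 6 rows is kept; rows whose b.map_id has no match in c get NULL for c's columns.

(Bio, Alice); (Bio, Alice); (Chem, NULL); (Stats, Frank); (Stats, Frank); (Stats, Liam)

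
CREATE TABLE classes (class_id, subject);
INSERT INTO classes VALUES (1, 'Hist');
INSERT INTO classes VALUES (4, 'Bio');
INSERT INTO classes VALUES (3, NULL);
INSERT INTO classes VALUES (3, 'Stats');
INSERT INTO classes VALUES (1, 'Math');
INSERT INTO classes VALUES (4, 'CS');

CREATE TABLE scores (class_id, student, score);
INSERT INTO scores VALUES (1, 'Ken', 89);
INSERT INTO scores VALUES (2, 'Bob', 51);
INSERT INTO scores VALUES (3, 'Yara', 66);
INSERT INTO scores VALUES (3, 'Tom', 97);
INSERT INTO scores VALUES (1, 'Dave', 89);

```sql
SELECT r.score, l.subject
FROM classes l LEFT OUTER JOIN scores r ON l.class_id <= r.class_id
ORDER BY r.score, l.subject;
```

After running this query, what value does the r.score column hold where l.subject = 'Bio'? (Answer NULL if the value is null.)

NULL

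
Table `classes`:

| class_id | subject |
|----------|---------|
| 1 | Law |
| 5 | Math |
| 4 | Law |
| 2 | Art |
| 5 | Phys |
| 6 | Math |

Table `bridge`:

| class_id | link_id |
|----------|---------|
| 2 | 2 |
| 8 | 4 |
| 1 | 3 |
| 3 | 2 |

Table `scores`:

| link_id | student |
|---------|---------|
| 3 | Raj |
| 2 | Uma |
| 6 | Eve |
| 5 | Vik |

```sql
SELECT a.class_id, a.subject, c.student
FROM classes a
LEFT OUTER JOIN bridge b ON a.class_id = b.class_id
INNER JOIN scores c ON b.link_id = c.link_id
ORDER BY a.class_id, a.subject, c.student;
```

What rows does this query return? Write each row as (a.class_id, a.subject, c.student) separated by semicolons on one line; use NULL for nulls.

(1, Law, Raj); (2, Art, Uma)

Joins associate left-to-right: classes LEFT JOIN bridge on class_id gives 6 intermediate row(s).
Then INNER JOIN `scores c` on link_id: keep only rows whose b.link_id appears in c.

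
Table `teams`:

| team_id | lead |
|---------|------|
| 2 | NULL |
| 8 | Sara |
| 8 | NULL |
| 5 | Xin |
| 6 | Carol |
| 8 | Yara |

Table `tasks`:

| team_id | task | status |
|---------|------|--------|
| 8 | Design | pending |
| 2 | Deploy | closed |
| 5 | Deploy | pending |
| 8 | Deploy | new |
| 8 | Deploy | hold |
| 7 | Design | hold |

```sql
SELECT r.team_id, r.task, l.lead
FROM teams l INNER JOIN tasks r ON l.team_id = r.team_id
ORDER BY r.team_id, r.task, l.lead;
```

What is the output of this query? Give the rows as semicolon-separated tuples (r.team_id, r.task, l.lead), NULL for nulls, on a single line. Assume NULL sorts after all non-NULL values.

(2, Deploy, NULL); (5, Deploy, Xin); (8, Deploy, Sara); (8, Deploy, Sara); (8, Deploy, Yara); (8, Deploy, Yara); (8, Deploy, NULL); (8, Deploy, NULL); (8, Design, Sara); (8, Design, Yara); (8, Design, NULL)

INNER JOIN keeps only pairs where the ON condition holds.
Matching on l.team_id = r.team_id.
- l (team_id=2) pairs with 1 row(s) of r.
- l (team_id=8) pairs with 3 row(s) of r.
- l (team_id=8) pairs with 3 row(s) of r.
- l (team_id=5) pairs with 1 row(s) of r.
- l (team_id=6) has no partner → excluded.
- l (team_id=8) pairs with 3 row(s) of r.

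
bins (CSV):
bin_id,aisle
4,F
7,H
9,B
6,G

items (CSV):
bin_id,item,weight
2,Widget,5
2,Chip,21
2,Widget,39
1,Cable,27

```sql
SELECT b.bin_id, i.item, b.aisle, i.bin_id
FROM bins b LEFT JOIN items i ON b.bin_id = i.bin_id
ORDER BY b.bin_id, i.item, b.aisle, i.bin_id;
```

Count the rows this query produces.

4

LEFT JOIN keeps every row from `bins`; unmatched rows get NULL for `items`'s columns.
Matching on b.bin_id = i.bin_id.
- b row (bin_id=4): no match → kept, i columns NULL.
- b row (bin_id=7): no match → kept, i columns NULL.
- b row (bin_id=9): no match → kept, i columns NULL.
- b row (bin_id=6): no match → kept, i columns NULL.
Total: 0 matched + 4 padded = 4 rows.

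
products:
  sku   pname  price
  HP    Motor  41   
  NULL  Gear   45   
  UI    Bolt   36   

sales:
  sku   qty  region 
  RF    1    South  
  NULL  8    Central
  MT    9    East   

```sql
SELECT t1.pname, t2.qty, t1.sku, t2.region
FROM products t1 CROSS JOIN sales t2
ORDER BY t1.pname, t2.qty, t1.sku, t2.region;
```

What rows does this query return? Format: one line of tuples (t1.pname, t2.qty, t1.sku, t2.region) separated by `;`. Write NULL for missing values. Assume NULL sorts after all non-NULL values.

CROSS JOIN pairs every row of `products` with every row of `sales`: 3 × 3 = 9 rows.

(Bolt, 1, UI, South); (Bolt, 8, UI, Central); (Bolt, 9, UI, East); (Gear, 1, NULL, South); (Gear, 8, NULL, Central); (Gear, 9, NULL, East); (Motor, 1, HP, South); (Motor, 8, HP, Central); (Motor, 9, HP, East)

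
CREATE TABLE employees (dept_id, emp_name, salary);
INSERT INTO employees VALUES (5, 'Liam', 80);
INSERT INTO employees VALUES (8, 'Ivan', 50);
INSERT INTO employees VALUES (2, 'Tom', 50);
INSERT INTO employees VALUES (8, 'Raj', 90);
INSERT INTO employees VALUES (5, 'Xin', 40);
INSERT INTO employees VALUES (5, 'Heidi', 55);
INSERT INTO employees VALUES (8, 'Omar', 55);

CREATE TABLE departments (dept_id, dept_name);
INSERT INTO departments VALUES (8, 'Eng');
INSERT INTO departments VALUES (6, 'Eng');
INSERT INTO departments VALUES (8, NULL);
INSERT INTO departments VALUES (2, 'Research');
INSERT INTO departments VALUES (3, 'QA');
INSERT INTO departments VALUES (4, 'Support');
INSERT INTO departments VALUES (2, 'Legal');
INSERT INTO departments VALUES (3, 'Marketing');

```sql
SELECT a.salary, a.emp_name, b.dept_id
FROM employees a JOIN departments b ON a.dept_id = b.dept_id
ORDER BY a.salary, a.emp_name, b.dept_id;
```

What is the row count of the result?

8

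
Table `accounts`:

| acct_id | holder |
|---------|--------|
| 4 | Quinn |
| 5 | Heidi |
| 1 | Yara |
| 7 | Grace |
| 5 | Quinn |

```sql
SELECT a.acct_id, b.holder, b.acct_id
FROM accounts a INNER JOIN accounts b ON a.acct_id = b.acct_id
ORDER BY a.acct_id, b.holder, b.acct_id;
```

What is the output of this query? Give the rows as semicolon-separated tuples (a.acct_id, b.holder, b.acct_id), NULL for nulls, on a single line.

(1, Yara, 1); (4, Quinn, 4); (5, Heidi, 5); (5, Heidi, 5); (5, Quinn, 5); (5, Quinn, 5); (7, Grace, 7)

INNER JOIN keeps only pairs where the ON condition holds.
Matching on a.acct_id = b.acct_id.
- a (acct_id=4) pairs with 1 row(s) of b.
- a (acct_id=5) pairs with 2 row(s) of b.
- a (acct_id=1) pairs with 1 row(s) of b.
- a (acct_id=7) pairs with 1 row(s) of b.
- a (acct_id=5) pairs with 2 row(s) of b.
After projecting and ordering:
a.acct_id | b.holder | b.acct_id
1 | Yara | 1
4 | Quinn | 4
5 | Heidi | 5
5 | Heidi | 5
5 | Quinn | 5
5 | Quinn | 5
7 | Grace | 7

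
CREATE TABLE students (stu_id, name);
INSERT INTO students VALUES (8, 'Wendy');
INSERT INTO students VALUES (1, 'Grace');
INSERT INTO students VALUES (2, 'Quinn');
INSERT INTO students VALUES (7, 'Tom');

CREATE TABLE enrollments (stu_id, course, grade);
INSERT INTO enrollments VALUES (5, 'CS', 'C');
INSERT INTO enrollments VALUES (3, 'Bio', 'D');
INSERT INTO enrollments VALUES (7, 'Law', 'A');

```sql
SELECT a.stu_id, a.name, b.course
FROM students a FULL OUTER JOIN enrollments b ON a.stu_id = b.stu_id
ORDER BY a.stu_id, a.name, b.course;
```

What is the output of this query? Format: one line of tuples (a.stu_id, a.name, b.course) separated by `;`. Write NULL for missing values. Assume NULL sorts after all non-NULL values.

(1, Grace, NULL); (2, Quinn, NULL); (7, Tom, Law); (8, Wendy, NULL); (NULL, NULL, Bio); (NULL, NULL, CS)

FULL OUTER JOIN keeps every row from both sides; unmatched rows get NULL for the other side's columns.
Matching on a.stu_id = b.stu_id.
Matched pairs: 1; unmatched a rows kept: 3; unmatched b rows kept: 2.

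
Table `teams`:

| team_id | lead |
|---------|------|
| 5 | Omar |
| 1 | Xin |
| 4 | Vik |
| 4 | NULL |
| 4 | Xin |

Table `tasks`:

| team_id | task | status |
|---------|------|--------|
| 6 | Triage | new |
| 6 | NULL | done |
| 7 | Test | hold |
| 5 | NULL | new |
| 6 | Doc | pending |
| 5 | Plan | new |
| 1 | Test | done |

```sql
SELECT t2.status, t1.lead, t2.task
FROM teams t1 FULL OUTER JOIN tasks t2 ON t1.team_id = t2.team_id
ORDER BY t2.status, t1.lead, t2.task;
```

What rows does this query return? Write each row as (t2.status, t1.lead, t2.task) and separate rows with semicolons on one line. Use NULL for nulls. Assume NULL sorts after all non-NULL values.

(done, Xin, Test); (done, NULL, NULL); (hold, NULL, Test); (new, Omar, Plan); (new, Omar, NULL); (new, NULL, Triage); (pending, NULL, Doc); (NULL, Vik, NULL); (NULL, Xin, NULL); (NULL, NULL, NULL)

FULL OUTER JOIN keeps every row from both sides; unmatched rows get NULL for the other side's columns.
Matching on t1.team_id = t2.team_id.
- t1 row (team_id=5): matches 2 t2 row(s) → 2 output row(s).
- t1 row (team_id=1): matches 1 t2 row(s) → 1 output row(s).
- t1 row (team_id=4): no match → kept, t2 columns NULL.
- t1 row (team_id=4): no match → kept, t2 columns NULL.
- t1 row (team_id=4): no match → kept, t2 columns NULL.
- 4 row(s) from t2 found no t1 partner → padded with NULL.
After projecting and ordering:
t2.status | t1.lead | t2.task
done | Xin | Test
done | NULL | NULL
hold | NULL | Test
new | Omar | Plan
new | Omar | NULL
new | NULL | Triage
pending | NULL | Doc
NULL | Vik | NULL
NULL | Xin | NULL
NULL | NULL | NULL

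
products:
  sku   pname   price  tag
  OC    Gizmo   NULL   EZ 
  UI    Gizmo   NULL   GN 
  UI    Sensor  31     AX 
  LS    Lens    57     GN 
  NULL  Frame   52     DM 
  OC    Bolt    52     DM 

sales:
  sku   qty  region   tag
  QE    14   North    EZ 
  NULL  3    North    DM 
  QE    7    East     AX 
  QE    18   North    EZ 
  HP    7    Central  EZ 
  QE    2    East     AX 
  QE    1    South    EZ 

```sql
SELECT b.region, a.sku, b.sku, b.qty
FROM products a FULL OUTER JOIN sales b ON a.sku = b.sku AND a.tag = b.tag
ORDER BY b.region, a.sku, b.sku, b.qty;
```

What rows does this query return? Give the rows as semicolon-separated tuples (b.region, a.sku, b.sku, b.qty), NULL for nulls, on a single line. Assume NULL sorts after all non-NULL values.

(Central, NULL, HP, 7); (East, NULL, QE, 2); (East, NULL, QE, 7); (North, NULL, QE, 14); (North, NULL, QE, 18); (North, NULL, NULL, 3); (South, NULL, QE, 1); (NULL, LS, NULL, NULL); (NULL, OC, NULL, NULL); (NULL, OC, NULL, NULL); (NULL, UI, NULL, NULL); (NULL, UI, NULL, NULL); (NULL, NULL, NULL, NULL)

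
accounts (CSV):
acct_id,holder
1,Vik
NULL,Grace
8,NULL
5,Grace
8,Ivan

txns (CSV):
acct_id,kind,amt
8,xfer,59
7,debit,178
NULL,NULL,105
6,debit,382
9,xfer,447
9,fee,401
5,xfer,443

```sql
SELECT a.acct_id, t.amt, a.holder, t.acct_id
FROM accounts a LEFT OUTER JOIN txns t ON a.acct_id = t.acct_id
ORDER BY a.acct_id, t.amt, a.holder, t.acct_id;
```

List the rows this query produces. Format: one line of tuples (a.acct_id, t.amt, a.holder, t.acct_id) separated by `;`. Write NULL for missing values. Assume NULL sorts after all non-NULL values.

(1, NULL, Vik, NULL); (5, 443, Grace, 5); (8, 59, Ivan, 8); (8, 59, NULL, 8); (NULL, NULL, Grace, NULL)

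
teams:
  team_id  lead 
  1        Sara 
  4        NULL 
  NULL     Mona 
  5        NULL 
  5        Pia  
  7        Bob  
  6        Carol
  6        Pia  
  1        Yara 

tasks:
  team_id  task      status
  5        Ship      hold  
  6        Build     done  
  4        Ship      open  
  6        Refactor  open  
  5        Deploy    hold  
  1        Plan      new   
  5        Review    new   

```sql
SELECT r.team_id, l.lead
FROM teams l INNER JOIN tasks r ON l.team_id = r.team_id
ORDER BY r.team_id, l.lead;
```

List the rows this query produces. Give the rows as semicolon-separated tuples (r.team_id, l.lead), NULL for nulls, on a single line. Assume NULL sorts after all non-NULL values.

(1, Sara); (1, Yara); (4, NULL); (5, Pia); (5, Pia); (5, Pia); (5, NULL); (5, NULL); (5, NULL); (6, Carol); (6, Carol); (6, Pia); (6, Pia)

INNER JOIN keeps only pairs where the ON condition holds.
Matching on l.team_id = r.team_id. A NULL in a compared column never satisfies the condition.
Matched pairs: 13.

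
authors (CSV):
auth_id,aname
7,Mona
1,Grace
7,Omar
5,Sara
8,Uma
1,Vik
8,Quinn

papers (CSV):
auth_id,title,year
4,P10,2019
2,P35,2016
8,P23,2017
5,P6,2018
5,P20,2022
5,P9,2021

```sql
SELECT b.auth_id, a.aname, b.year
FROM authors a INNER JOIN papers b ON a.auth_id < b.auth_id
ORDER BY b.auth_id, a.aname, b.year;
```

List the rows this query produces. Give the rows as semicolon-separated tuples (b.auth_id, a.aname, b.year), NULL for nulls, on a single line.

INNER JOIN keeps only pairs where the ON condition holds.
Matching on a.auth_id < b.auth_id.
- a (auth_id=7) pairs with 1 row(s) of b.
- a (auth_id=1) pairs with 6 row(s) of b.
- a (auth_id=7) pairs with 1 row(s) of b.
- a (auth_id=5) pairs with 1 row(s) of b.
- a (auth_id=8) has no partner → excluded.
- a (auth_id=1) pairs with 6 row(s) of b.
- a (auth_id=8) has no partner → excluded.

(2, Grace, 2016); (2, Vik, 2016); (4, Grace, 2019); (4, Vik, 2019); (5, Grace, 2018); (5, Grace, 2021); (5, Grace, 2022); (5, Vik, 2018); (5, Vik, 2021); (5, Vik, 2022); (8, Grace, 2017); (8, Mona, 2017); (8, Omar, 2017); (8, Sara, 2017); (8, Vik, 2017)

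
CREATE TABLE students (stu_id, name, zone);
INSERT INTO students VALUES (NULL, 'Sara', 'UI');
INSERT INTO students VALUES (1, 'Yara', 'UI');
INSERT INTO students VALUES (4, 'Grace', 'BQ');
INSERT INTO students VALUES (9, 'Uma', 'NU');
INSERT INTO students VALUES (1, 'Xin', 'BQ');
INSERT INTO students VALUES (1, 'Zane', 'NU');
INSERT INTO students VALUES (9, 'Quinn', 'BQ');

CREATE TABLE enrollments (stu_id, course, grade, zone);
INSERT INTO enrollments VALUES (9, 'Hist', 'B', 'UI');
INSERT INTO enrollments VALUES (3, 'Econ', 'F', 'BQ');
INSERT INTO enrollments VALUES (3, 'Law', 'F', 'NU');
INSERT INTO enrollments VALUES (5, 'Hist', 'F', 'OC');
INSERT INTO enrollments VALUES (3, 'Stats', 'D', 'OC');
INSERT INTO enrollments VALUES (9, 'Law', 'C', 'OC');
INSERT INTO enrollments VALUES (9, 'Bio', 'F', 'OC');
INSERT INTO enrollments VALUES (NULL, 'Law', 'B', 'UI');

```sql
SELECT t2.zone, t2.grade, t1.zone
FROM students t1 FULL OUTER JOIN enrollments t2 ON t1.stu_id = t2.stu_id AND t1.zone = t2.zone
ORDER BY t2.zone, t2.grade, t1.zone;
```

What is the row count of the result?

15

FULL OUTER JOIN keeps every row from both sides; unmatched rows get NULL for the other side's columns.
Matching on t1.stu_id = t2.stu_id AND t1.zone = t2.zone. A NULL in a compared column never satisfies the condition.
- t1 row (stu_id=NULL, zone=UI): no match → kept, t2 columns NULL.
- t1 row (stu_id=1, zone=UI): no match → kept, t2 columns NULL.
- t1 row (stu_id=4, zone=BQ): no match → kept, t2 columns NULL.
- t1 row (stu_id=9, zone=NU): no match → kept, t2 columns NULL.
- t1 row (stu_id=1, zone=BQ): no match → kept, t2 columns NULL.
- t1 row (stu_id=1, zone=NU): no match → kept, t2 columns NULL.
- t1 row (stu_id=9, zone=BQ): no match → kept, t2 columns NULL.
- 8 row(s) from t2 found no t1 partner → padded with NULL.
Total: 0 matched + 15 padded = 15 rows.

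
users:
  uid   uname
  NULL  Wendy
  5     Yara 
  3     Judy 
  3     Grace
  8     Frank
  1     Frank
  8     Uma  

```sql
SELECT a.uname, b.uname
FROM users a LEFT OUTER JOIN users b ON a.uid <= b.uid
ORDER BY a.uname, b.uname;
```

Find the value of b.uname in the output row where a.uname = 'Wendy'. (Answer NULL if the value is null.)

LEFT JOIN keeps every row from `users a`; unmatched rows get NULL for `users b`'s columns.
Matching on a.uid <= b.uid. A NULL in a compared column never satisfies the condition.
- a (uid=NULL) has no partner → padded with NULL.
- a (uid=5) pairs with 3 row(s) of b.
- a (uid=3) pairs with 5 row(s) of b.
- a (uid=3) pairs with 5 row(s) of b.
- a (uid=8) pairs with 2 row(s) of b.
- a (uid=1) pairs with 6 row(s) of b.
- a (uid=8) pairs with 2 row(s) of b.

NULL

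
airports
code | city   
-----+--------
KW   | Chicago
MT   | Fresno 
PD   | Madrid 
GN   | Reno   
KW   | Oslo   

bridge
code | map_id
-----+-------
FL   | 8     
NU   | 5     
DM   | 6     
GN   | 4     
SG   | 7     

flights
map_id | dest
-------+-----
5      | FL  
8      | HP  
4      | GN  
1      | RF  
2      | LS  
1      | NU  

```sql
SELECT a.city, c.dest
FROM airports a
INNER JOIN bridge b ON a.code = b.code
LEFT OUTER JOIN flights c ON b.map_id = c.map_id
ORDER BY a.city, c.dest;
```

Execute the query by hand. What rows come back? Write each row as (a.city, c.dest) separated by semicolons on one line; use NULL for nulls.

Step 1 — a INNER JOIN b on code → 1 row(s).
Then LEFT JOIN `flights c` on map_id: each of those 1 rows is kept; rows whose b.map_id has no match in c get NULL for c's columns.

(Reno, GN)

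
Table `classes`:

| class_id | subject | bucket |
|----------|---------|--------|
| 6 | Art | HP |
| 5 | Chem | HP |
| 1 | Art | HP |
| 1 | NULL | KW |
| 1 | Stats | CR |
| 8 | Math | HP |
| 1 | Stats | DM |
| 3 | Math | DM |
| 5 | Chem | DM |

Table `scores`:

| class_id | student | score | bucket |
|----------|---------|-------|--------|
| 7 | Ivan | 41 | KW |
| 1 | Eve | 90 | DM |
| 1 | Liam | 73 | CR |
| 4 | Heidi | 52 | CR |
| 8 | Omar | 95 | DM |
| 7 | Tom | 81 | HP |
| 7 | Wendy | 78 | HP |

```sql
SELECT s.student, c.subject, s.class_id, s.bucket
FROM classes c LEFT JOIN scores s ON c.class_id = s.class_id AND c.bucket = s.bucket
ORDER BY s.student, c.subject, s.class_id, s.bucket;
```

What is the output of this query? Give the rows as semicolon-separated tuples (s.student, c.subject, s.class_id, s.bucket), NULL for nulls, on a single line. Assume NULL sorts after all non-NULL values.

LEFT JOIN keeps every row from `classes`; unmatched rows get NULL for `scores`'s columns.
Matching on c.class_id = s.class_id AND c.bucket = s.bucket.
- c (class_id=6, bucket=HP) has no partner → padded with NULL.
- c (class_id=5, bucket=HP) has no partner → padded with NULL.
- c (class_id=1, bucket=HP) has no partner → padded with NULL.
- c (class_id=1, bucket=KW) has no partner → padded with NULL.
- c (class_id=1, bucket=CR) pairs with 1 row(s) of s.
- c (class_id=8, bucket=HP) has no partner → padded with NULL.
- c (class_id=1, bucket=DM) pairs with 1 row(s) of s.
- c (class_id=3, bucket=DM) has no partner → padded with NULL.
- c (class_id=5, bucket=DM) has no partner → padded with NULL.
After projecting and ordering:
s.student | c.subject | s.class_id | s.bucket
Eve | Stats | 1 | DM
Liam | Stats | 1 | CR
NULL | Art | NULL | NULL
NULL | Art | NULL | NULL
NULL | Chem | NULL | NULL
NULL | Chem | NULL | NULL
NULL | Math | NULL | NULL
NULL | Math | NULL | NULL
NULL | NULL | NULL | NULL

(Eve, Stats, 1, DM); (Liam, Stats, 1, CR); (NULL, Art, NULL, NULL); (NULL, Art, NULL, NULL); (NULL, Chem, NULL, NULL); (NULL, Chem, NULL, NULL); (NULL, Math, NULL, NULL); (NULL, Math, NULL, NULL); (NULL, NULL, NULL, NULL)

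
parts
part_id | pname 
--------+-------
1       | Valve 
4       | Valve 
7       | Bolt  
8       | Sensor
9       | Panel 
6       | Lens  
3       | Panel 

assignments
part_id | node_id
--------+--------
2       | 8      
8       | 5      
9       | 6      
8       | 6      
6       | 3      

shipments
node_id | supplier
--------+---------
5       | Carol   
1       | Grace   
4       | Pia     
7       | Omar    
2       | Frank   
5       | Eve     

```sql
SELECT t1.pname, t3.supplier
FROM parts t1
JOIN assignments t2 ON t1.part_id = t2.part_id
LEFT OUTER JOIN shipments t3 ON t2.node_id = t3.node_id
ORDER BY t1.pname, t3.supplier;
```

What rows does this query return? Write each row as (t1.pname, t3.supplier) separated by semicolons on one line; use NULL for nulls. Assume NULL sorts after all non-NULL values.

Evaluate left to right. First `parts t1 INNER JOIN assignments t2` on part_id: 4 row(s).
Then LEFT JOIN `shipments t3` on node_id: each of those 4 rows is kept; rows whose t2.node_id has no match in t3 get NULL for t3's columns.

(Lens, NULL); (Panel, NULL); (Sensor, Carol); (Sensor, Eve); (Sensor, NULL)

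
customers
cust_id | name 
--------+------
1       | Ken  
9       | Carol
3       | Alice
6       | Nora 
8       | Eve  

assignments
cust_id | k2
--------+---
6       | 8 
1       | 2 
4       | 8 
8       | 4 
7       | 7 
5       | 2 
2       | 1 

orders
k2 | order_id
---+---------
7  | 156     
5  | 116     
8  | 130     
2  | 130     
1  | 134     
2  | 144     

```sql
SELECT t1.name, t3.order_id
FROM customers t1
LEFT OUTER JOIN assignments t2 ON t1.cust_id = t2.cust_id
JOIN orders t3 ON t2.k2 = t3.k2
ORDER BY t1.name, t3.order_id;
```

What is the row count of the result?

Evaluate left to right. First `customers t1 LEFT JOIN assignments t2` on cust_id: 5 row(s).
Then INNER JOIN `orders t3` on k2: keep only rows whose t2.k2 appears in t3.
Result: 3 row(s).

3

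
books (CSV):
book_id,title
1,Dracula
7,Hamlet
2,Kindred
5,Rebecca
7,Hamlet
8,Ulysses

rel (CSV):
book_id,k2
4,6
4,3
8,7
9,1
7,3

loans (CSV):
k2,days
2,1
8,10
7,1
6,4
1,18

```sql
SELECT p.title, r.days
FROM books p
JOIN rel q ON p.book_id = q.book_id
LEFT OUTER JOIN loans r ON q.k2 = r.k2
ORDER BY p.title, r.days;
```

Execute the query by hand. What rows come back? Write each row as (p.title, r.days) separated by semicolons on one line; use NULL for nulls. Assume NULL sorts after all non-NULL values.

(Hamlet, NULL); (Hamlet, NULL); (Ulysses, 1)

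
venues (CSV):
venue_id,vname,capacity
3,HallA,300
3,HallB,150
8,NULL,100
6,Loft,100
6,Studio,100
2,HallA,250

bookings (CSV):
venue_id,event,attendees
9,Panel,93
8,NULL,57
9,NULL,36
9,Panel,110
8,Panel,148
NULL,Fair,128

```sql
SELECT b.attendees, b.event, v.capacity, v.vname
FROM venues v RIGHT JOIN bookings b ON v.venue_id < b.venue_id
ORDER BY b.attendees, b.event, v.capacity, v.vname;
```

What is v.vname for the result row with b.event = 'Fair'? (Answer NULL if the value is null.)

NULL

RIGHT JOIN keeps every row from `bookings`; unmatched rows get NULL for `venues`'s columns.
Matching on v.venue_id < b.venue_id. A NULL in a compared column never satisfies the condition.
Matched pairs: 28; unmatched b rows kept: 1.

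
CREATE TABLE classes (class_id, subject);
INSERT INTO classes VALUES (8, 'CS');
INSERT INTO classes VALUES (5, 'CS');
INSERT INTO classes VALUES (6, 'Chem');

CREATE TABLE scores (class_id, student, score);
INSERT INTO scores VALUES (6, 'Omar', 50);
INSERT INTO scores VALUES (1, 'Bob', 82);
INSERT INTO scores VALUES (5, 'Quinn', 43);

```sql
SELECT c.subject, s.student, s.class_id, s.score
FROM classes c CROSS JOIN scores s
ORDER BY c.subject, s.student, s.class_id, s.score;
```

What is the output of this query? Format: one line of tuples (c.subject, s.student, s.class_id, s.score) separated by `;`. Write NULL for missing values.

CROSS JOIN pairs every row of `classes` with every row of `scores`: 3 × 3 = 9 rows.

(CS, Bob, 1, 82); (CS, Bob, 1, 82); (CS, Omar, 6, 50); (CS, Omar, 6, 50); (CS, Quinn, 5, 43); (CS, Quinn, 5, 43); (Chem, Bob, 1, 82); (Chem, Omar, 6, 50); (Chem, Quinn, 5, 43)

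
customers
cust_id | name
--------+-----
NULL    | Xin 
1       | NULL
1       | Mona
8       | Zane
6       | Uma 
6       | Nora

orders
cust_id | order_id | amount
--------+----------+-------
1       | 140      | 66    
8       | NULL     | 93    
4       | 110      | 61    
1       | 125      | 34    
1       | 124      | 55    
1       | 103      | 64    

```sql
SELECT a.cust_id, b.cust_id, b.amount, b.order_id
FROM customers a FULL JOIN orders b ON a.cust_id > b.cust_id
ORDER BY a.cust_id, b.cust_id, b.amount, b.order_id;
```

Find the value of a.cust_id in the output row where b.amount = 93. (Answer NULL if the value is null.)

FULL OUTER JOIN keeps every row from both sides; unmatched rows get NULL for the other side's columns.
Matching on a.cust_id > b.cust_id. A NULL in a compared column never satisfies the condition.
Matched pairs: 15; unmatched a rows kept: 3; unmatched b rows kept: 1.

NULL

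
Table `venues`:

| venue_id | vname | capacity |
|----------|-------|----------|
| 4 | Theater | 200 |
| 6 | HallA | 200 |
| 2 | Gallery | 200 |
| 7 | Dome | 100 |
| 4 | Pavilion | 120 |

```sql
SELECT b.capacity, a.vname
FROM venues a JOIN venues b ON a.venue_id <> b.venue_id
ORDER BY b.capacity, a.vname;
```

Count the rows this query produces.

INNER JOIN keeps only pairs where the ON condition holds.
Matching on a.venue_id <> b.venue_id.
- a row (venue_id=4): matches 3 b row(s) → 3 output row(s).
- a row (venue_id=6): matches 4 b row(s) → 4 output row(s).
- a row (venue_id=2): matches 4 b row(s) → 4 output row(s).
- a row (venue_id=7): matches 4 b row(s) → 4 output row(s).
- a row (venue_id=4): matches 3 b row(s) → 3 output row(s).
Total: 18 rows.

18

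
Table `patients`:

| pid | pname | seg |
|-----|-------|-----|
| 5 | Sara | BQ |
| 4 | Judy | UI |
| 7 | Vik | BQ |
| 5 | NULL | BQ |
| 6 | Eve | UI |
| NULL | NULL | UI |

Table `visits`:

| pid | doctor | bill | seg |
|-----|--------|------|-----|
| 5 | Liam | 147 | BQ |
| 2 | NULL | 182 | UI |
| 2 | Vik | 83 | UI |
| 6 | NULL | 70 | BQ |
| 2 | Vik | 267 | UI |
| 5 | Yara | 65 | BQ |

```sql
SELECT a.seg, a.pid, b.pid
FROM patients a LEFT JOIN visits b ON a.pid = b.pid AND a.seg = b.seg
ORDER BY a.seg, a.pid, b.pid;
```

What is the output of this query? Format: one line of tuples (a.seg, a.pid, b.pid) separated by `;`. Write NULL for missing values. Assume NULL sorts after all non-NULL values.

LEFT JOIN keeps every row from `patients`; unmatched rows get NULL for `visits`'s columns.
Matching on a.pid = b.pid AND a.seg = b.seg. A NULL in a compared column never satisfies the condition.
Matched pairs: 4; unmatched a rows kept: 4.

(BQ, 5, 5); (BQ, 5, 5); (BQ, 5, 5); (BQ, 5, 5); (BQ, 7, NULL); (UI, 4, NULL); (UI, 6, NULL); (UI, NULL, NULL)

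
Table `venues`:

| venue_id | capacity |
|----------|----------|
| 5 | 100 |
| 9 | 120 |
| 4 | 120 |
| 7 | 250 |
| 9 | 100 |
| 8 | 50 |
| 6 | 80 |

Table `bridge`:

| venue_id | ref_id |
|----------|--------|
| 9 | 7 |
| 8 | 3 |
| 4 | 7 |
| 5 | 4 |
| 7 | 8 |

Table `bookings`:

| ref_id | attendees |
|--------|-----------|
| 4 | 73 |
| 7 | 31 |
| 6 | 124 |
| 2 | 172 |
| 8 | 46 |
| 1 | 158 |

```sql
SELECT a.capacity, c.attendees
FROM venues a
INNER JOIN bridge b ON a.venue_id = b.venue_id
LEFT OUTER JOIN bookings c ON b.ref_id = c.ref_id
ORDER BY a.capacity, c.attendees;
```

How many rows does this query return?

Joins associate left-to-right: venues INNER JOIN bridge on venue_id gives 6 intermediate row(s).
Then LEFT JOIN `bookings c` on ref_id: each of those 6 rows is kept; rows whose b.ref_id has no match in c get NULL for c's columns.
Result: 6 row(s).

6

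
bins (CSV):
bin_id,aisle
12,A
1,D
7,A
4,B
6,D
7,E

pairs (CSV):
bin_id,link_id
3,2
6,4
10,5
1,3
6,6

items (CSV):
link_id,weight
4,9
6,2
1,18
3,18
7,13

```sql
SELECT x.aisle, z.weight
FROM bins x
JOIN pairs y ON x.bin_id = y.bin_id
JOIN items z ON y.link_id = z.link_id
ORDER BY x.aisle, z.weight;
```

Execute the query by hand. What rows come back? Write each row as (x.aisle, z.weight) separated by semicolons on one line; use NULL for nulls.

(D, 2); (D, 9); (D, 18)

Joins associate left-to-right: bins INNER JOIN pairs on bin_id gives 3 intermediate row(s).
Then INNER JOIN `items z` on link_id: keep only rows whose y.link_id appears in z.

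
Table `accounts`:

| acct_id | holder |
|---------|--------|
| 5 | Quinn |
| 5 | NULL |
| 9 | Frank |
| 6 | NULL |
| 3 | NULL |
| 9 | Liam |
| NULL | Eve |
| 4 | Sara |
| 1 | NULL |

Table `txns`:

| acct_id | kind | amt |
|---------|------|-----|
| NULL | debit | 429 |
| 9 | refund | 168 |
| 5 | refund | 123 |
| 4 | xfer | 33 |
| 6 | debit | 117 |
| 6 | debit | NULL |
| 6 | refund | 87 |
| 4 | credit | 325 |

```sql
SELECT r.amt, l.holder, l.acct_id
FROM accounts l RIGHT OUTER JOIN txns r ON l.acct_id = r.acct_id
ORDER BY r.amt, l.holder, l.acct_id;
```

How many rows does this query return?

RIGHT JOIN keeps every row from `txns`; unmatched rows get NULL for `accounts`'s columns.
Matching on l.acct_id = r.acct_id. A NULL in a compared column never satisfies the condition.
- acct_id=5: 1 matching r row(s), so 1 row(s) emitted.
- acct_id=5: 1 matching r row(s), so 1 row(s) emitted.
- acct_id=9: 1 matching r row(s), so 1 row(s) emitted.
- acct_id=6: 3 matching r row(s), so 3 row(s) emitted.
- acct_id=3: no matching r row.
- acct_id=9: 1 matching r row(s), so 1 row(s) emitted.
- acct_id=NULL: no matching r row.
- acct_id=4: 2 matching r row(s), so 2 row(s) emitted.
- acct_id=1: no matching r row.
- 1 row(s) from r found no l partner → padded with NULL.
Total: 9 matched + 1 padded = 10 rows.

10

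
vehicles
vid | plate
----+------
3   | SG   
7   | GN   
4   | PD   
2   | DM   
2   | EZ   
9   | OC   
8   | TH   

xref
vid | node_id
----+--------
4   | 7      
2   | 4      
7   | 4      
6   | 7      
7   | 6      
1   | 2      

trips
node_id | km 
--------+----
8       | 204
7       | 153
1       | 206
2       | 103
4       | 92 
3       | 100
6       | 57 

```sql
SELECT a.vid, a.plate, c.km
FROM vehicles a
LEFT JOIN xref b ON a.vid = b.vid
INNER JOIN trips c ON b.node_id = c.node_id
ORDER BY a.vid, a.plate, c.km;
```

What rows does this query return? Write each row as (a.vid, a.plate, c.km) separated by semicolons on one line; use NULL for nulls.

Step 1 — a LEFT JOIN b on vid → 8 row(s).
Then INNER JOIN `trips c` on node_id: keep only rows whose b.node_id appears in c.

(2, DM, 92); (2, EZ, 92); (4, PD, 153); (7, GN, 57); (7, GN, 92)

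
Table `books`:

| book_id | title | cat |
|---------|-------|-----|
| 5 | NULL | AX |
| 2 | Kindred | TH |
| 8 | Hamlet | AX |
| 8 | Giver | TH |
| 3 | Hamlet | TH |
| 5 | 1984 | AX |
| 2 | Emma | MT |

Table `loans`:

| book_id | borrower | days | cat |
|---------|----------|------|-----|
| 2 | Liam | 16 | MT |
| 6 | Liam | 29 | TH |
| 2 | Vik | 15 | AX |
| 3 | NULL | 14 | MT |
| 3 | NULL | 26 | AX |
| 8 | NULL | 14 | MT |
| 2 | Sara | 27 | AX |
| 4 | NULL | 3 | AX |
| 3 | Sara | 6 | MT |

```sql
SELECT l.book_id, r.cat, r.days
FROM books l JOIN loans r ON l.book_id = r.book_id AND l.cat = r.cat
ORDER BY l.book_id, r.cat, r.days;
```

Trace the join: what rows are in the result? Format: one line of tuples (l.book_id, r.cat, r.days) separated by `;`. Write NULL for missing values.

(2, MT, 16)

INNER JOIN keeps only pairs where the ON condition holds.
Matching on l.book_id = r.book_id AND l.cat = r.cat.
- l row (book_id=5, cat=AX): no match → dropped.
- l row (book_id=2, cat=TH): no match → dropped.
- l row (book_id=8, cat=AX): no match → dropped.
- l row (book_id=8, cat=TH): no match → dropped.
- l row (book_id=3, cat=TH): no match → dropped.
- l row (book_id=5, cat=AX): no match → dropped.
- l row (book_id=2, cat=MT): matches 1 r row(s) → 1 output row(s).
After projecting and ordering:
l.book_id | r.cat | r.days
2 | MT | 16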